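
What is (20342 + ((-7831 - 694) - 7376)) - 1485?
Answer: 2956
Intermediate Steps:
(20342 + ((-7831 - 694) - 7376)) - 1485 = (20342 + (-8525 - 7376)) - 1485 = (20342 - 15901) - 1485 = 4441 - 1485 = 2956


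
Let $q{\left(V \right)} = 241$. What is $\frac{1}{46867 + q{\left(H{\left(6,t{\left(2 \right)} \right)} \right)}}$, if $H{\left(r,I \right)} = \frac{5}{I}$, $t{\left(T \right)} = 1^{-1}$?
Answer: $\frac{1}{47108} \approx 2.1228 \cdot 10^{-5}$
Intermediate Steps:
$t{\left(T \right)} = 1$
$\frac{1}{46867 + q{\left(H{\left(6,t{\left(2 \right)} \right)} \right)}} = \frac{1}{46867 + 241} = \frac{1}{47108}$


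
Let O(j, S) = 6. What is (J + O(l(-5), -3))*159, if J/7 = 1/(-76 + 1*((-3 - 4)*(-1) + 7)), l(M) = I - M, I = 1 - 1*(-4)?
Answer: 58035/62 ≈ 936.05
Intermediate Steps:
I = 5 (I = 1 + 4 = 5)
l(M) = 5 - M
J = -7/62 (J = 7/(-76 + 1*((-3 - 4)*(-1) + 7)) = 7/(-76 + 1*(-7*(-1) + 7)) = 7/(-76 + 1*(7 + 7)) = 7/(-76 + 1*14) = 7/(-76 + 14) = 7/(-62) = 7*(-1/62) = -7/62 ≈ -0.11290)
(J + O(l(-5), -3))*159 = (-7/62 + 6)*159 = (365/62)*159 = 58035/62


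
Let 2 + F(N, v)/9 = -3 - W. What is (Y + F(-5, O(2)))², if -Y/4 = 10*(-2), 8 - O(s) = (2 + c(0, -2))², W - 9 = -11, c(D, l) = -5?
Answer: 2809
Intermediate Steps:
W = -2 (W = 9 - 11 = -2)
O(s) = -1 (O(s) = 8 - (2 - 5)² = 8 - 1*(-3)² = 8 - 1*9 = 8 - 9 = -1)
F(N, v) = -27 (F(N, v) = -18 + 9*(-3 - 1*(-2)) = -18 + 9*(-3 + 2) = -18 + 9*(-1) = -18 - 9 = -27)
Y = 80 (Y = -40*(-2) = -4*(-20) = 80)
(Y + F(-5, O(2)))² = (80 - 27)² = 53² = 2809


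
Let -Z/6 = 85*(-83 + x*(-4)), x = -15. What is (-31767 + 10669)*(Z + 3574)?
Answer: -322883792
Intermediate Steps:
Z = 11730 (Z = -510*(-83 - 15*(-4)) = -510*(-83 + 60) = -510*(-23) = -6*(-1955) = 11730)
(-31767 + 10669)*(Z + 3574) = (-31767 + 10669)*(11730 + 3574) = -21098*15304 = -322883792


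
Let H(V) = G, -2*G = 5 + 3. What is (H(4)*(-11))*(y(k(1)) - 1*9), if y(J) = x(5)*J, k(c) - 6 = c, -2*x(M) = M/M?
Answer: -550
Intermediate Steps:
x(M) = -½ (x(M) = -M/(2*M) = -½*1 = -½)
k(c) = 6 + c
y(J) = -J/2
G = -4 (G = -(5 + 3)/2 = -½*8 = -4)
H(V) = -4
(H(4)*(-11))*(y(k(1)) - 1*9) = (-4*(-11))*(-(6 + 1)/2 - 1*9) = 44*(-½*7 - 9) = 44*(-7/2 - 9) = 44*(-25/2) = -550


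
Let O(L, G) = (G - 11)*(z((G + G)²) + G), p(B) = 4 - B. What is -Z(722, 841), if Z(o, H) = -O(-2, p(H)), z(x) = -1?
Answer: 710624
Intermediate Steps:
O(L, G) = (-1 + G)*(-11 + G) (O(L, G) = (G - 11)*(-1 + G) = (-11 + G)*(-1 + G) = (-1 + G)*(-11 + G))
Z(o, H) = 37 - (4 - H)² - 12*H (Z(o, H) = -(11 + (4 - H)² - 12*(4 - H)) = -(11 + (4 - H)² + (-48 + 12*H)) = -(-37 + (4 - H)² + 12*H) = 37 - (4 - H)² - 12*H)
-Z(722, 841) = -(21 - 1*841² - 4*841) = -(21 - 1*707281 - 3364) = -(21 - 707281 - 3364) = -1*(-710624) = 710624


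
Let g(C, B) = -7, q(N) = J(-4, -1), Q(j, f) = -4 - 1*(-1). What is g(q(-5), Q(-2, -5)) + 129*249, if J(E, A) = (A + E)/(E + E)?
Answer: 32114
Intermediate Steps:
Q(j, f) = -3 (Q(j, f) = -4 + 1 = -3)
J(E, A) = (A + E)/(2*E) (J(E, A) = (A + E)/((2*E)) = (A + E)*(1/(2*E)) = (A + E)/(2*E))
q(N) = 5/8 (q(N) = (½)*(-1 - 4)/(-4) = (½)*(-¼)*(-5) = 5/8)
g(q(-5), Q(-2, -5)) + 129*249 = -7 + 129*249 = -7 + 32121 = 32114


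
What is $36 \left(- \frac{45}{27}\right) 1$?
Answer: $-60$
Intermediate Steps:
$36 \left(- \frac{45}{27}\right) 1 = 36 \left(\left(-45\right) \frac{1}{27}\right) 1 = 36 \left(- \frac{5}{3}\right) 1 = \left(-60\right) 1 = -60$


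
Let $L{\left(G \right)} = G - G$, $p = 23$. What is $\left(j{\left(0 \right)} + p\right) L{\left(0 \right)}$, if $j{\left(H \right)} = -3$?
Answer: $0$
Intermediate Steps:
$L{\left(G \right)} = 0$
$\left(j{\left(0 \right)} + p\right) L{\left(0 \right)} = \left(-3 + 23\right) 0 = 20 \cdot 0 = 0$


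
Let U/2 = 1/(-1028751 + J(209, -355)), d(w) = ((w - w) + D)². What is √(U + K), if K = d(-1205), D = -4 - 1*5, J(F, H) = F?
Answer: 5*√856897882498/514271 ≈ 9.0000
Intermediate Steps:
D = -9 (D = -4 - 5 = -9)
d(w) = 81 (d(w) = ((w - w) - 9)² = (0 - 9)² = (-9)² = 81)
K = 81
U = -1/514271 (U = 2/(-1028751 + 209) = 2/(-1028542) = 2*(-1/1028542) = -1/514271 ≈ -1.9445e-6)
√(U + K) = √(-1/514271 + 81) = √(41655950/514271) = 5*√856897882498/514271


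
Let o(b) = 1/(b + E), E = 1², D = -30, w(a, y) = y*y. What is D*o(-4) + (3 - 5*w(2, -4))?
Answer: -67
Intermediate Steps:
w(a, y) = y²
E = 1
o(b) = 1/(1 + b) (o(b) = 1/(b + 1) = 1/(1 + b))
D*o(-4) + (3 - 5*w(2, -4)) = -30/(1 - 4) + (3 - 5*(-4)²) = -30/(-3) + (3 - 5*16) = -30*(-⅓) + (3 - 80) = 10 - 77 = -67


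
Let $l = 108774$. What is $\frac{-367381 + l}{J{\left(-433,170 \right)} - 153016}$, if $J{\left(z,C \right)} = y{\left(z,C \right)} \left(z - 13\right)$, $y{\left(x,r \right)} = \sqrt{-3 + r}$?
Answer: $\frac{9892752178}{5845169321} - \frac{57669361 \sqrt{167}}{11690338642} \approx 1.6287$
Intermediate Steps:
$J{\left(z,C \right)} = \sqrt{-3 + C} \left(-13 + z\right)$ ($J{\left(z,C \right)} = \sqrt{-3 + C} \left(z - 13\right) = \sqrt{-3 + C} \left(-13 + z\right)$)
$\frac{-367381 + l}{J{\left(-433,170 \right)} - 153016} = \frac{-367381 + 108774}{\sqrt{-3 + 170} \left(-13 - 433\right) - 153016} = - \frac{258607}{\sqrt{167} \left(-446\right) - 153016} = - \frac{258607}{- 446 \sqrt{167} - 153016} = - \frac{258607}{-153016 - 446 \sqrt{167}}$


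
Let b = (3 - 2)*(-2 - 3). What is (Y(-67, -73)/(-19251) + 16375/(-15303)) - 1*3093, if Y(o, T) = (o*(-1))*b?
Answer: -303833962183/98199351 ≈ -3094.1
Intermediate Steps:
b = -5 (b = 1*(-5) = -5)
Y(o, T) = 5*o (Y(o, T) = (o*(-1))*(-5) = -o*(-5) = 5*o)
(Y(-67, -73)/(-19251) + 16375/(-15303)) - 1*3093 = ((5*(-67))/(-19251) + 16375/(-15303)) - 1*3093 = (-335*(-1/19251) + 16375*(-1/15303)) - 3093 = (335/19251 - 16375/15303) - 3093 = -103369540/98199351 - 3093 = -303833962183/98199351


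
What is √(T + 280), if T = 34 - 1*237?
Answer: √77 ≈ 8.7750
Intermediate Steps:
T = -203 (T = 34 - 237 = -203)
√(T + 280) = √(-203 + 280) = √77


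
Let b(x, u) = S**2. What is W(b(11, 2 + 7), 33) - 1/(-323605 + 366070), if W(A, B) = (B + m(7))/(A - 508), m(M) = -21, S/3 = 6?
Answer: -127441/1953390 ≈ -0.065241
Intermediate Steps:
S = 18 (S = 3*6 = 18)
b(x, u) = 324 (b(x, u) = 18**2 = 324)
W(A, B) = (-21 + B)/(-508 + A) (W(A, B) = (B - 21)/(A - 508) = (-21 + B)/(-508 + A))
W(b(11, 2 + 7), 33) - 1/(-323605 + 366070) = (-21 + 33)/(-508 + 324) - 1/(-323605 + 366070) = 12/(-184) - 1/42465 = -1/184*12 - 1*1/42465 = -3/46 - 1/42465 = -127441/1953390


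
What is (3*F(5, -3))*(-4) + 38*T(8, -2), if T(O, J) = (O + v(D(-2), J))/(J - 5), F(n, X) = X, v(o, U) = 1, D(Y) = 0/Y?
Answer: -90/7 ≈ -12.857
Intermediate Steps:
D(Y) = 0
T(O, J) = (1 + O)/(-5 + J) (T(O, J) = (O + 1)/(J - 5) = (1 + O)/(-5 + J))
(3*F(5, -3))*(-4) + 38*T(8, -2) = (3*(-3))*(-4) + 38*((1 + 8)/(-5 - 2)) = -9*(-4) + 38*(9/(-7)) = 36 + 38*(-⅐*9) = 36 + 38*(-9/7) = 36 - 342/7 = -90/7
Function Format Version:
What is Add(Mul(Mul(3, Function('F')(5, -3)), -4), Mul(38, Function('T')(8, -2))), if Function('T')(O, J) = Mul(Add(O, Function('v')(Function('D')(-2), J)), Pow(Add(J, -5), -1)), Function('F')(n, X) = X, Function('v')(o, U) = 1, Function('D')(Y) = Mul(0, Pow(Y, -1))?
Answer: Rational(-90, 7) ≈ -12.857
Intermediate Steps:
Function('D')(Y) = 0
Function('T')(O, J) = Mul(Pow(Add(-5, J), -1), Add(1, O)) (Function('T')(O, J) = Mul(Add(O, 1), Pow(Add(J, -5), -1)) = Mul(Add(1, O), Pow(Add(-5, J), -1)) = Mul(Pow(Add(-5, J), -1), Add(1, O)))
Add(Mul(Mul(3, Function('F')(5, -3)), -4), Mul(38, Function('T')(8, -2))) = Add(Mul(Mul(3, -3), -4), Mul(38, Mul(Pow(Add(-5, -2), -1), Add(1, 8)))) = Add(Mul(-9, -4), Mul(38, Mul(Pow(-7, -1), 9))) = Add(36, Mul(38, Mul(Rational(-1, 7), 9))) = Add(36, Mul(38, Rational(-9, 7))) = Add(36, Rational(-342, 7)) = Rational(-90, 7)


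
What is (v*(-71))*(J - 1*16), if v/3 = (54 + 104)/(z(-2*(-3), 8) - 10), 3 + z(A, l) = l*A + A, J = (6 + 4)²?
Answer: -2826936/41 ≈ -68950.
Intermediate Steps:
J = 100 (J = 10² = 100)
z(A, l) = -3 + A + A*l (z(A, l) = -3 + (l*A + A) = -3 + (A*l + A) = -3 + (A + A*l) = -3 + A + A*l)
v = 474/41 (v = 3*((54 + 104)/((-3 - 2*(-3) - 2*(-3)*8) - 10)) = 3*(158/((-3 + 6 + 6*8) - 10)) = 3*(158/((-3 + 6 + 48) - 10)) = 3*(158/(51 - 10)) = 3*(158/41) = 474/41 ≈ 11.561)
(v*(-71))*(J - 1*16) = ((474/41)*(-71))*(100 - 1*16) = -33654*(100 - 16)/41 = -33654/41*84 = -2826936/41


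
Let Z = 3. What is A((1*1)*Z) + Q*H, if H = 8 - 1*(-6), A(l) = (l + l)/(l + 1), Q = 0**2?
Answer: 3/2 ≈ 1.5000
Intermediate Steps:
Q = 0
A(l) = 2*l/(1 + l) (A(l) = (2*l)/(1 + l) = 2*l/(1 + l))
H = 14 (H = 8 + 6 = 14)
A((1*1)*Z) + Q*H = 2*((1*1)*3)/(1 + (1*1)*3) + 0*14 = 2*(1*3)/(1 + 1*3) + 0 = 2*3/(1 + 3) + 0 = 2*3/4 + 0 = 2*3*(1/4) + 0 = 3/2 + 0 = 3/2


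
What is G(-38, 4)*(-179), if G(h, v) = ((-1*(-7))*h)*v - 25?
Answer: 194931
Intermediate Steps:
G(h, v) = -25 + 7*h*v (G(h, v) = (7*h)*v - 25 = 7*h*v - 25 = -25 + 7*h*v)
G(-38, 4)*(-179) = (-25 + 7*(-38)*4)*(-179) = (-25 - 1064)*(-179) = -1089*(-179) = 194931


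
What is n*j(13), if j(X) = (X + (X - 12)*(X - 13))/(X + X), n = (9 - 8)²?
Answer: ½ ≈ 0.50000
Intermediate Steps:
n = 1 (n = 1² = 1)
j(X) = (X + (-13 + X)*(-12 + X))/(2*X) (j(X) = (X + (-12 + X)*(-13 + X))/((2*X)) = (X + (-13 + X)*(-12 + X))*(1/(2*X)) = (X + (-13 + X)*(-12 + X))/(2*X))
n*j(13) = 1*(-12 + (½)*13 + 78/13) = 1*(-12 + 13/2 + 78*(1/13)) = 1*(-12 + 13/2 + 6) = 1*(½) = ½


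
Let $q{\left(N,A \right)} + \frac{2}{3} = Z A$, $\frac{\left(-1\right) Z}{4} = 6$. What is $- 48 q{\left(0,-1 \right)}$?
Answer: $-1120$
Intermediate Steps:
$Z = -24$ ($Z = \left(-4\right) 6 = -24$)
$q{\left(N,A \right)} = - \frac{2}{3} - 24 A$
$- 48 q{\left(0,-1 \right)} = - 48 \left(- \frac{2}{3} - -24\right) = - 48 \left(- \frac{2}{3} + 24\right) = \left(-48\right) \frac{70}{3} = -1120$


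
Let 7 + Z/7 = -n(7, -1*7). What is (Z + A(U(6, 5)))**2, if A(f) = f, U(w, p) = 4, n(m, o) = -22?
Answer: 11881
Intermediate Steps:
Z = 105 (Z = -49 + 7*(-1*(-22)) = -49 + 7*22 = -49 + 154 = 105)
(Z + A(U(6, 5)))**2 = (105 + 4)**2 = 109**2 = 11881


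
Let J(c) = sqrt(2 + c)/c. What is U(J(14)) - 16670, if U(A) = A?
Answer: -116688/7 ≈ -16670.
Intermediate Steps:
J(c) = sqrt(2 + c)/c
U(J(14)) - 16670 = sqrt(2 + 14)/14 - 16670 = sqrt(16)/14 - 16670 = (1/14)*4 - 16670 = 2/7 - 16670 = -116688/7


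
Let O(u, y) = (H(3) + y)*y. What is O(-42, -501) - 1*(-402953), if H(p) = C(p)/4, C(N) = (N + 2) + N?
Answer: 652952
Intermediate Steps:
C(N) = 2 + 2*N (C(N) = (2 + N) + N = 2 + 2*N)
H(p) = ½ + p/2 (H(p) = (2 + 2*p)/4 = (2 + 2*p)*(¼) = ½ + p/2)
O(u, y) = y*(2 + y) (O(u, y) = ((½ + (½)*3) + y)*y = ((½ + 3/2) + y)*y = (2 + y)*y = y*(2 + y))
O(-42, -501) - 1*(-402953) = -501*(2 - 501) - 1*(-402953) = -501*(-499) + 402953 = 249999 + 402953 = 652952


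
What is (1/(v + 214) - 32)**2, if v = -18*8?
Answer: 5013121/4900 ≈ 1023.1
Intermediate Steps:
v = -144
(1/(v + 214) - 32)**2 = (1/(-144 + 214) - 32)**2 = (1/70 - 32)**2 = (-2239/70)**2 = 5013121/4900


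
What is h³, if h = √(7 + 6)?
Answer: 13*√13 ≈ 46.872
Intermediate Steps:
h = √13 ≈ 3.6056
h³ = (√13)³ = 13*√13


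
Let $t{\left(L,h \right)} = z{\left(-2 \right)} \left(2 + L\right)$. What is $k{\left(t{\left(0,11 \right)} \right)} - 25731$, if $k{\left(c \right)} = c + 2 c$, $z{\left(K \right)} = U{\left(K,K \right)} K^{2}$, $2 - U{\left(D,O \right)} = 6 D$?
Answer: $-25395$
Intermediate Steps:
$U{\left(D,O \right)} = 2 - 6 D$
$z{\left(K \right)} = K^{2} \left(2 - 6 K\right)$ ($z{\left(K \right)} = \left(2 - 6 K\right) K^{2} = K^{2} \left(2 - 6 K\right)$)
$t{\left(L,h \right)} = 112 + 56 L$ ($t{\left(L,h \right)} = \left(-2\right)^{2} \left(2 - -12\right) \left(2 + L\right) = 4 \left(2 + 12\right) \left(2 + L\right) = 4 \cdot 14 \left(2 + L\right) = 56 \left(2 + L\right) = 112 + 56 L$)
$k{\left(c \right)} = 3 c$
$k{\left(t{\left(0,11 \right)} \right)} - 25731 = 3 \left(112 + 56 \cdot 0\right) - 25731 = 3 \left(112 + 0\right) - 25731 = 3 \cdot 112 - 25731 = 336 - 25731 = -25395$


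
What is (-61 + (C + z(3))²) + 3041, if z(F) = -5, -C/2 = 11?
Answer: 3709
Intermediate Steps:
C = -22 (C = -2*11 = -22)
(-61 + (C + z(3))²) + 3041 = (-61 + (-22 - 5)²) + 3041 = (-61 + (-27)²) + 3041 = (-61 + 729) + 3041 = 668 + 3041 = 3709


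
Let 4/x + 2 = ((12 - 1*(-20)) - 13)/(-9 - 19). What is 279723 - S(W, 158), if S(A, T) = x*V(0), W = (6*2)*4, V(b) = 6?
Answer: 6993299/25 ≈ 2.7973e+5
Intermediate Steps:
x = -112/75 (x = 4/(-2 + ((12 - 1*(-20)) - 13)/(-9 - 19)) = 4/(-2 + ((12 + 20) - 13)/(-28)) = 4/(-2 + (32 - 13)*(-1/28)) = 4/(-2 + 19*(-1/28)) = 4/(-2 - 19/28) = 4/(-75/28) = 4*(-28/75) = -112/75 ≈ -1.4933)
W = 48 (W = 12*4 = 48)
S(A, T) = -224/25 (S(A, T) = -112/75*6 = -224/25)
279723 - S(W, 158) = 279723 - 1*(-224/25) = 279723 + 224/25 = 6993299/25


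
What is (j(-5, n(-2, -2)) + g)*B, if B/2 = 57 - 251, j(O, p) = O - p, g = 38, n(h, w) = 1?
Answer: -12416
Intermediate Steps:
B = -388 (B = 2*(57 - 251) = 2*(-194) = -388)
(j(-5, n(-2, -2)) + g)*B = ((-5 - 1*1) + 38)*(-388) = ((-5 - 1) + 38)*(-388) = (-6 + 38)*(-388) = 32*(-388) = -12416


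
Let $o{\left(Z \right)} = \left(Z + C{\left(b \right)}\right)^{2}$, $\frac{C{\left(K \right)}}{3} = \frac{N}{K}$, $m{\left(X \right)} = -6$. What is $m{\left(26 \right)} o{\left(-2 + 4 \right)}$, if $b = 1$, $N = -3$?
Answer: $-294$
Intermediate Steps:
$C{\left(K \right)} = - \frac{9}{K}$ ($C{\left(K \right)} = 3 \left(- \frac{3}{K}\right) = - \frac{9}{K}$)
$o{\left(Z \right)} = \left(-9 + Z\right)^{2}$ ($o{\left(Z \right)} = \left(Z - \frac{9}{1}\right)^{2} = \left(Z - 9\right)^{2} = \left(-9 + Z\right)^{2}$)
$m{\left(26 \right)} o{\left(-2 + 4 \right)} = - 6 \left(-9 + \left(-2 + 4\right)\right)^{2} = - 6 \left(-9 + 2\right)^{2} = - 6 \left(-7\right)^{2} = \left(-6\right) 49 = -294$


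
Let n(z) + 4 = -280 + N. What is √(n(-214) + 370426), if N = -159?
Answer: √369983 ≈ 608.26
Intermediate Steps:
n(z) = -443 (n(z) = -4 + (-280 - 159) = -4 - 439 = -443)
√(n(-214) + 370426) = √(-443 + 370426) = √369983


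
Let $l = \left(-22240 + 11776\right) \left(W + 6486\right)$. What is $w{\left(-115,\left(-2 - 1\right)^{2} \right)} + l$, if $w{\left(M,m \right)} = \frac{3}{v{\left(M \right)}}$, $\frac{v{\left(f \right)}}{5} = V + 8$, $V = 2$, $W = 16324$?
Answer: $- \frac{11934191997}{50} \approx -2.3868 \cdot 10^{8}$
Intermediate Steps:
$v{\left(f \right)} = 50$ ($v{\left(f \right)} = 5 \left(2 + 8\right) = 5 \cdot 10 = 50$)
$l = -238683840$ ($l = \left(-22240 + 11776\right) \left(16324 + 6486\right) = \left(-10464\right) 22810 = -238683840$)
$w{\left(M,m \right)} = \frac{3}{50}$
$w{\left(-115,\left(-2 - 1\right)^{2} \right)} + l = \frac{3}{50} - 238683840 = - \frac{11934191997}{50}$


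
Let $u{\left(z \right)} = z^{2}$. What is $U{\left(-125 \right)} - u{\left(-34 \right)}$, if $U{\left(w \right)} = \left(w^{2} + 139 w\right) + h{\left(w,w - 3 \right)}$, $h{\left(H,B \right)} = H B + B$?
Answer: $12966$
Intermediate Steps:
$h{\left(H,B \right)} = B + B H$ ($h{\left(H,B \right)} = B H + B = B + B H$)
$U{\left(w \right)} = w^{2} + 139 w + \left(1 + w\right) \left(-3 + w\right)$ ($U{\left(w \right)} = \left(w^{2} + 139 w\right) + \left(w - 3\right) \left(1 + w\right) = \left(w^{2} + 139 w\right) + \left(-3 + w\right) \left(1 + w\right) = \left(w^{2} + 139 w\right) + \left(1 + w\right) \left(-3 + w\right) = w^{2} + 139 w + \left(1 + w\right) \left(-3 + w\right)$)
$U{\left(-125 \right)} - u{\left(-34 \right)} = \left(-3 + 2 \left(-125\right)^{2} + 137 \left(-125\right)\right) - \left(-34\right)^{2} = \left(-3 + 2 \cdot 15625 - 17125\right) - 1156 = \left(-3 + 31250 - 17125\right) - 1156 = 14122 - 1156 = 12966$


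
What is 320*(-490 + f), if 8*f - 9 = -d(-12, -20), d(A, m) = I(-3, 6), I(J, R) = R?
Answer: -156680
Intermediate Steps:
d(A, m) = 6
f = 3/8 (f = 9/8 + (-1*6)/8 = 9/8 + (⅛)*(-6) = 9/8 - ¾ = 3/8 ≈ 0.37500)
320*(-490 + f) = 320*(-490 + 3/8) = 320*(-3917/8) = -156680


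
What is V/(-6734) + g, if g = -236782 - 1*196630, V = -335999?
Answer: -2918260409/6734 ≈ -4.3336e+5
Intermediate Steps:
g = -433412 (g = -236782 - 196630 = -433412)
V/(-6734) + g = -335999/(-6734) - 433412 = -335999*(-1/6734) - 433412 = 335999/6734 - 433412 = -2918260409/6734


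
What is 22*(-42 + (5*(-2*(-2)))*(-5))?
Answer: -3124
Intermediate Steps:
22*(-42 + (5*(-2*(-2)))*(-5)) = 22*(-42 + (5*4)*(-5)) = 22*(-42 + 20*(-5)) = 22*(-42 - 100) = 22*(-142) = -3124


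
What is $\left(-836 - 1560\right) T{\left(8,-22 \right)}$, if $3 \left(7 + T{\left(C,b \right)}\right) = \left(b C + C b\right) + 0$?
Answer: $\frac{893708}{3} \approx 2.979 \cdot 10^{5}$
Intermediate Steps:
$T{\left(C,b \right)} = -7 + \frac{2 C b}{3}$ ($T{\left(C,b \right)} = -7 + \frac{\left(b C + C b\right) + 0}{3} = -7 + \frac{\left(C b + C b\right) + 0}{3} = -7 + \frac{2 C b + 0}{3} = -7 + \frac{2 C b}{3}$)
$\left(-836 - 1560\right) T{\left(8,-22 \right)} = \left(-836 - 1560\right) \left(-7 + \frac{2}{3} \cdot 8 \left(-22\right)\right) = - 2396 \left(-7 - \frac{352}{3}\right) = \left(-2396\right) \left(- \frac{373}{3}\right) = \frac{893708}{3}$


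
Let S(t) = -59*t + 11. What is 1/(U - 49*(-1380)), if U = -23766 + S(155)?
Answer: 1/34720 ≈ 2.8802e-5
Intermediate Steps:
S(t) = 11 - 59*t
U = -32900 (U = -23766 + (11 - 59*155) = -23766 + (11 - 9145) = -23766 - 9134 = -32900)
1/(U - 49*(-1380)) = 1/(-32900 - 49*(-1380)) = 1/(-32900 + 67620) = 1/34720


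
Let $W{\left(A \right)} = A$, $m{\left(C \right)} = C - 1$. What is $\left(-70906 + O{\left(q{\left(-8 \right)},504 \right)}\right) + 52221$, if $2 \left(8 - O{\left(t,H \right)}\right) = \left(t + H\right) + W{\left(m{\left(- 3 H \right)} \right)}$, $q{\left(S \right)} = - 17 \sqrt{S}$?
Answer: $- \frac{36345}{2} + 17 i \sqrt{2} \approx -18173.0 + 24.042 i$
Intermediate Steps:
$m{\left(C \right)} = -1 + C$
$O{\left(t,H \right)} = \frac{17}{2} + H - \frac{t}{2}$ ($O{\left(t,H \right)} = 8 - \frac{\left(t + H\right) - \left(1 + 3 H\right)}{2} = 8 - \frac{\left(H + t\right) - \left(1 + 3 H\right)}{2} = 8 - \frac{-1 + t - 2 H}{2} = 8 + \left(\frac{1}{2} + H - \frac{t}{2}\right) = \frac{17}{2} + H - \frac{t}{2}$)
$\left(-70906 + O{\left(q{\left(-8 \right)},504 \right)}\right) + 52221 = \left(-70906 + \left(\frac{17}{2} + 504 - \frac{\left(-17\right) \sqrt{-8}}{2}\right)\right) + 52221 = \left(-70906 + \left(\frac{17}{2} + 504 - \frac{\left(-17\right) 2 i \sqrt{2}}{2}\right)\right) + 52221 = \left(-70906 + \left(\frac{17}{2} + 504 - \frac{\left(-34\right) i \sqrt{2}}{2}\right)\right) + 52221 = \left(-70906 + \left(\frac{17}{2} + 504 + 17 i \sqrt{2}\right)\right) + 52221 = \left(-70906 + \left(\frac{1025}{2} + 17 i \sqrt{2}\right)\right) + 52221 = \left(- \frac{140787}{2} + 17 i \sqrt{2}\right) + 52221 = - \frac{36345}{2} + 17 i \sqrt{2}$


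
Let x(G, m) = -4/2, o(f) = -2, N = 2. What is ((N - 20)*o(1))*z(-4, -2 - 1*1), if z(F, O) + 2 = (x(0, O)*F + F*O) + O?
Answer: 540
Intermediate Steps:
x(G, m) = -2 (x(G, m) = -4*½ = -2)
z(F, O) = -2 + O - 2*F + F*O (z(F, O) = -2 + ((-2*F + F*O) + O) = -2 + (O - 2*F + F*O) = -2 + O - 2*F + F*O)
((N - 20)*o(1))*z(-4, -2 - 1*1) = ((2 - 20)*(-2))*(-2 + (-2 - 1*1) - 2*(-4) - 4*(-2 - 1*1)) = (-18*(-2))*(-2 + (-2 - 1) + 8 - 4*(-2 - 1)) = 36*(-2 - 3 + 8 - 4*(-3)) = 36*(-2 - 3 + 8 + 12) = 36*15 = 540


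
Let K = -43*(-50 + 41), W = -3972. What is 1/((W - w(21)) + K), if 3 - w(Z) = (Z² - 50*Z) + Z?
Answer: -1/4176 ≈ -0.00023946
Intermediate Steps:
w(Z) = 3 - Z² + 49*Z (w(Z) = 3 - ((Z² - 50*Z) + Z) = 3 - (Z² - 49*Z) = 3 + (-Z² + 49*Z) = 3 - Z² + 49*Z)
K = 387 (K = -43*(-9) = 387)
1/((W - w(21)) + K) = 1/((-3972 - (3 - 1*21² + 49*21)) + 387) = 1/((-3972 - (3 - 1*441 + 1029)) + 387) = 1/((-3972 - (3 - 441 + 1029)) + 387) = 1/((-3972 - 1*591) + 387) = 1/((-3972 - 591) + 387) = 1/(-4563 + 387) = 1/(-4176) = -1/4176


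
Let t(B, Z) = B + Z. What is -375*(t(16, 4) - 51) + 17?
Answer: 11642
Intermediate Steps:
-375*(t(16, 4) - 51) + 17 = -375*((16 + 4) - 51) + 17 = -375*(20 - 51) + 17 = -375*(-31) + 17 = 11625 + 17 = 11642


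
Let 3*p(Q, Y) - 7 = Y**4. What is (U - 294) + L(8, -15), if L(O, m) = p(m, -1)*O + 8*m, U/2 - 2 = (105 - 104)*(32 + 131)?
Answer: -188/3 ≈ -62.667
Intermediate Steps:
U = 330 (U = 4 + 2*((105 - 104)*(32 + 131)) = 4 + 2*(1*163) = 4 + 2*163 = 4 + 326 = 330)
p(Q, Y) = 7/3 + Y**4/3
L(O, m) = 8*m + 8*O/3 (L(O, m) = (7/3 + (1/3)*(-1)**4)*O + 8*m = (7/3 + (1/3)*1)*O + 8*m = (7/3 + 1/3)*O + 8*m = 8*O/3 + 8*m = 8*m + 8*O/3)
(U - 294) + L(8, -15) = (330 - 294) + (8*(-15) + (8/3)*8) = 36 + (-120 + 64/3) = 36 - 296/3 = -188/3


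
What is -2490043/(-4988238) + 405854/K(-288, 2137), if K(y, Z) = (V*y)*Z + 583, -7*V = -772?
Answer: 1168917554075129/2370051300040338 ≈ 0.49320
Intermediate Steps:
V = 772/7 (V = -1/7*(-772) = 772/7 ≈ 110.29)
K(y, Z) = 583 + 772*Z*y/7 (K(y, Z) = (772*y/7)*Z + 583 = 772*Z*y/7 + 583 = 583 + 772*Z*y/7)
-2490043/(-4988238) + 405854/K(-288, 2137) = -2490043/(-4988238) + 405854/(583 + (772/7)*2137*(-288)) = -2490043*(-1/4988238) + 405854/(583 - 475132032/7) = 2490043/4988238 + 405854/(-475127951/7) = 2490043/4988238 + 405854*(-7/475127951) = 2490043/4988238 - 2840978/475127951 = 1168917554075129/2370051300040338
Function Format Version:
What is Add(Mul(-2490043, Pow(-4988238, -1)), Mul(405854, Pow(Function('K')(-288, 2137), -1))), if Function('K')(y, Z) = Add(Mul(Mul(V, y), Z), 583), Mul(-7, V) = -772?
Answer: Rational(1168917554075129, 2370051300040338) ≈ 0.49320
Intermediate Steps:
V = Rational(772, 7) (V = Mul(Rational(-1, 7), -772) = Rational(772, 7) ≈ 110.29)
Function('K')(y, Z) = Add(583, Mul(Rational(772, 7), Z, y)) (Function('K')(y, Z) = Add(Mul(Mul(Rational(772, 7), y), Z), 583) = Add(Mul(Rational(772, 7), Z, y), 583) = Add(583, Mul(Rational(772, 7), Z, y)))
Add(Mul(-2490043, Pow(-4988238, -1)), Mul(405854, Pow(Function('K')(-288, 2137), -1))) = Add(Mul(-2490043, Pow(-4988238, -1)), Mul(405854, Pow(Add(583, Mul(Rational(772, 7), 2137, -288)), -1))) = Add(Mul(-2490043, Rational(-1, 4988238)), Mul(405854, Pow(Add(583, Rational(-475132032, 7)), -1))) = Add(Rational(2490043, 4988238), Mul(405854, Pow(Rational(-475127951, 7), -1))) = Add(Rational(2490043, 4988238), Mul(405854, Rational(-7, 475127951))) = Add(Rational(2490043, 4988238), Rational(-2840978, 475127951)) = Rational(1168917554075129, 2370051300040338)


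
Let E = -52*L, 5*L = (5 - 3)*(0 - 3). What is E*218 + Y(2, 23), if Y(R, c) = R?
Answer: 68026/5 ≈ 13605.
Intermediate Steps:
L = -6/5 (L = ((5 - 3)*(0 - 3))/5 = (2*(-3))/5 = (⅕)*(-6) = -6/5 ≈ -1.2000)
E = 312/5 (E = -52*(-6/5) = 312/5 ≈ 62.400)
E*218 + Y(2, 23) = (312/5)*218 + 2 = 68016/5 + 2 = 68026/5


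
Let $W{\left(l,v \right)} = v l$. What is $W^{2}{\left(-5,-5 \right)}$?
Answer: $625$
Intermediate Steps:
$W{\left(l,v \right)} = l v$
$W^{2}{\left(-5,-5 \right)} = \left(\left(-5\right) \left(-5\right)\right)^{2} = 25^{2} = 625$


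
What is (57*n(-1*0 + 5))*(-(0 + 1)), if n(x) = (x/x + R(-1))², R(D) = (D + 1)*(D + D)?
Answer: -57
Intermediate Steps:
R(D) = 2*D*(1 + D) (R(D) = (1 + D)*(2*D) = 2*D*(1 + D))
n(x) = 1 (n(x) = (x/x + 2*(-1)*(1 - 1))² = (1 + 2*(-1)*0)² = (1 + 0)² = 1² = 1)
(57*n(-1*0 + 5))*(-(0 + 1)) = (57*1)*(-(0 + 1)) = 57*(-1*1) = 57*(-1) = -57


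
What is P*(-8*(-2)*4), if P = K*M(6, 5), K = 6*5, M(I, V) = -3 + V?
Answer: 3840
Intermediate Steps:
K = 30
P = 60 (P = 30*(-3 + 5) = 30*2 = 60)
P*(-8*(-2)*4) = 60*(-8*(-2)*4) = 60*(16*4) = 60*64 = 3840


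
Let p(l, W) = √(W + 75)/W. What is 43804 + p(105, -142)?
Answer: 43804 - I*√67/142 ≈ 43804.0 - 0.057643*I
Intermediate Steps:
p(l, W) = √(75 + W)/W
43804 + p(105, -142) = 43804 + √(75 - 142)/(-142) = 43804 - I*√67/142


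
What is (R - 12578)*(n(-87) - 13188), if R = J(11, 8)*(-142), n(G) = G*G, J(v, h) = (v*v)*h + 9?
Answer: 850222128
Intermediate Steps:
J(v, h) = 9 + h*v**2 (J(v, h) = v**2*h + 9 = h*v**2 + 9 = 9 + h*v**2)
n(G) = G**2
R = -138734 (R = (9 + 8*11**2)*(-142) = (9 + 8*121)*(-142) = (9 + 968)*(-142) = 977*(-142) = -138734)
(R - 12578)*(n(-87) - 13188) = (-138734 - 12578)*((-87)**2 - 13188) = -151312*(7569 - 13188) = -151312*(-5619) = 850222128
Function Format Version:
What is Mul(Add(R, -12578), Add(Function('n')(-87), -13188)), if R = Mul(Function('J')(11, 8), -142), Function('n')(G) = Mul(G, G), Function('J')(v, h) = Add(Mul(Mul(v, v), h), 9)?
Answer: 850222128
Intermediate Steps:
Function('J')(v, h) = Add(9, Mul(h, Pow(v, 2))) (Function('J')(v, h) = Add(Mul(Pow(v, 2), h), 9) = Add(Mul(h, Pow(v, 2)), 9) = Add(9, Mul(h, Pow(v, 2))))
Function('n')(G) = Pow(G, 2)
R = -138734 (R = Mul(Add(9, Mul(8, Pow(11, 2))), -142) = Mul(Add(9, Mul(8, 121)), -142) = Mul(Add(9, 968), -142) = Mul(977, -142) = -138734)
Mul(Add(R, -12578), Add(Function('n')(-87), -13188)) = Mul(Add(-138734, -12578), Add(Pow(-87, 2), -13188)) = Mul(-151312, Add(7569, -13188)) = Mul(-151312, -5619) = 850222128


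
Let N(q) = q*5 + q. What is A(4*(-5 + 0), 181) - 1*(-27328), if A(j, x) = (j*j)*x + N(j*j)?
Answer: 102128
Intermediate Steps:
N(q) = 6*q (N(q) = 5*q + q = 6*q)
A(j, x) = 6*j**2 + x*j**2 (A(j, x) = (j*j)*x + 6*(j*j) = j**2*x + 6*j**2 = x*j**2 + 6*j**2 = 6*j**2 + x*j**2)
A(4*(-5 + 0), 181) - 1*(-27328) = (4*(-5 + 0))**2*(6 + 181) - 1*(-27328) = (4*(-5))**2*187 + 27328 = (-20)**2*187 + 27328 = 400*187 + 27328 = 74800 + 27328 = 102128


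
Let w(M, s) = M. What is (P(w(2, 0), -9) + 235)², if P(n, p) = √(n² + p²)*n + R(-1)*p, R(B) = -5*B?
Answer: 36440 + 760*√85 ≈ 43447.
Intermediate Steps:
P(n, p) = 5*p + n*√(n² + p²) (P(n, p) = √(n² + p²)*n + (-5*(-1))*p = n*√(n² + p²) + 5*p = 5*p + n*√(n² + p²))
(P(w(2, 0), -9) + 235)² = ((5*(-9) + 2*√(2² + (-9)²)) + 235)² = ((-45 + 2*√(4 + 81)) + 235)² = ((-45 + 2*√85) + 235)² = (190 + 2*√85)²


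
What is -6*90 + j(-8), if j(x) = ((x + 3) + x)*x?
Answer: -436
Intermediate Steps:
j(x) = x*(3 + 2*x) (j(x) = ((3 + x) + x)*x = (3 + 2*x)*x = x*(3 + 2*x))
-6*90 + j(-8) = -6*90 - 8*(3 + 2*(-8)) = -540 - 8*(3 - 16) = -540 - 8*(-13) = -540 + 104 = -436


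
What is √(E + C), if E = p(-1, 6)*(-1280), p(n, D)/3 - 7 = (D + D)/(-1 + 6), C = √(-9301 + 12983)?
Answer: √(-36096 + √3682) ≈ 189.83*I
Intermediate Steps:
C = √3682 ≈ 60.680
p(n, D) = 21 + 6*D/5 (p(n, D) = 21 + 3*((D + D)/(-1 + 6)) = 21 + 3*((2*D)/5) = 21 + 3*((2*D)*(⅕)) = 21 + 3*(2*D/5) = 21 + 6*D/5)
E = -36096 (E = (21 + (6/5)*6)*(-1280) = (21 + 36/5)*(-1280) = (141/5)*(-1280) = -36096)
√(E + C) = √(-36096 + √3682)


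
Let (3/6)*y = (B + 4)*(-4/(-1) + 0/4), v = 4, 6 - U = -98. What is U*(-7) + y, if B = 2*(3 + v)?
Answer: -584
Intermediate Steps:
U = 104 (U = 6 - 1*(-98) = 6 + 98 = 104)
B = 14 (B = 2*(3 + 4) = 2*7 = 14)
y = 144 (y = 2*((14 + 4)*(-4/(-1) + 0/4)) = 2*(18*(-4*(-1) + 0*(¼))) = 2*(18*(4 + 0)) = 2*(18*4) = 2*72 = 144)
U*(-7) + y = 104*(-7) + 144 = -728 + 144 = -584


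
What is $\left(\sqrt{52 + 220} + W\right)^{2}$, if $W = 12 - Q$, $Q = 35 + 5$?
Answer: $1056 - 224 \sqrt{17} \approx 132.42$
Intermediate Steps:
$Q = 40$
$W = -28$ ($W = 12 - 40 = -28$)
$\left(\sqrt{52 + 220} + W\right)^{2} = \left(\sqrt{52 + 220} - 28\right)^{2} = \left(\sqrt{272} - 28\right)^{2} = \left(4 \sqrt{17} - 28\right)^{2} = \left(-28 + 4 \sqrt{17}\right)^{2}$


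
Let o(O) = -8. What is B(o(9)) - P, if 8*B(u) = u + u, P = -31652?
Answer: 31650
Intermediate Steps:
B(u) = u/4 (B(u) = (u + u)/8 = (2*u)/8 = u/4)
B(o(9)) - P = (¼)*(-8) - 1*(-31652) = -2 + 31652 = 31650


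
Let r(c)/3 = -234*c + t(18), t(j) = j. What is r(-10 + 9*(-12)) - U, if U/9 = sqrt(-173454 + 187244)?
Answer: 82890 - 9*sqrt(13790) ≈ 81833.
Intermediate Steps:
U = 9*sqrt(13790) (U = 9*sqrt(-173454 + 187244) = 9*sqrt(13790) ≈ 1056.9)
r(c) = 54 - 702*c (r(c) = 3*(-234*c + 18) = 3*(18 - 234*c) = 54 - 702*c)
r(-10 + 9*(-12)) - U = (54 - 702*(-10 + 9*(-12))) - 9*sqrt(13790) = (54 - 702*(-10 - 108)) - 9*sqrt(13790) = (54 - 702*(-118)) - 9*sqrt(13790) = (54 + 82836) - 9*sqrt(13790) = 82890 - 9*sqrt(13790)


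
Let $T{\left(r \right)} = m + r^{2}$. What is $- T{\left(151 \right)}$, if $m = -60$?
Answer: $-22741$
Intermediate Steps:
$T{\left(r \right)} = -60 + r^{2}$
$- T{\left(151 \right)} = - (-60 + 151^{2}) = - (-60 + 22801) = \left(-1\right) 22741 = -22741$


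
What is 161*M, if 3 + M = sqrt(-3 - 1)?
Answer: -483 + 322*I ≈ -483.0 + 322.0*I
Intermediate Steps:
M = -3 + 2*I (M = -3 + sqrt(-3 - 1) = -3 + sqrt(-4) = -3 + 2*I ≈ -3.0 + 2.0*I)
161*M = 161*(-3 + 2*I) = -483 + 322*I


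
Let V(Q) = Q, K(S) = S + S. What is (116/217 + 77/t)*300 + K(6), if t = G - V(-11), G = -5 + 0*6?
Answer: 872854/217 ≈ 4022.4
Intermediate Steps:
K(S) = 2*S
G = -5 (G = -5 + 0 = -5)
t = 6 (t = -5 - 1*(-11) = -5 + 11 = 6)
(116/217 + 77/t)*300 + K(6) = (116/217 + 77/6)*300 + 2*6 = (116*(1/217) + 77*(⅙))*300 + 12 = (116/217 + 77/6)*300 + 12 = (17405/1302)*300 + 12 = 870250/217 + 12 = 872854/217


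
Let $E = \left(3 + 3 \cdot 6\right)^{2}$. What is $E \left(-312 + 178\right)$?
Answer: $-59094$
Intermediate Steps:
$E = 441$ ($E = \left(3 + 18\right)^{2} = 21^{2} = 441$)
$E \left(-312 + 178\right) = 441 \left(-312 + 178\right) = 441 \left(-134\right) = -59094$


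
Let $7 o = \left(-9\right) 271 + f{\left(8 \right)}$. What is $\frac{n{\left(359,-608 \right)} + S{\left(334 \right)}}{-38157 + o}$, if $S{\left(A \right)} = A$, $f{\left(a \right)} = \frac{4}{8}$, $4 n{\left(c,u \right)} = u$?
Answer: $- \frac{2548}{539075} \approx -0.0047266$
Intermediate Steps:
$n{\left(c,u \right)} = \frac{u}{4}$
$f{\left(a \right)} = \frac{1}{2}$ ($f{\left(a \right)} = 4 \cdot \frac{1}{8} = \frac{1}{2}$)
$o = - \frac{4877}{14}$ ($o = \frac{\left(-9\right) 271 + \frac{1}{2}}{7} = \frac{-2439 + \frac{1}{2}}{7} = \frac{1}{7} \left(- \frac{4877}{2}\right) = - \frac{4877}{14} \approx -348.36$)
$\frac{n{\left(359,-608 \right)} + S{\left(334 \right)}}{-38157 + o} = \frac{\frac{1}{4} \left(-608\right) + 334}{-38157 - \frac{4877}{14}} = \frac{-152 + 334}{- \frac{539075}{14}} = 182 \left(- \frac{14}{539075}\right) = - \frac{2548}{539075}$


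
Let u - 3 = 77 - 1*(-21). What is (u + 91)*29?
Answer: 5568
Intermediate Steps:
u = 101 (u = 3 + (77 - 1*(-21)) = 3 + (77 + 21) = 3 + 98 = 101)
(u + 91)*29 = (101 + 91)*29 = 192*29 = 5568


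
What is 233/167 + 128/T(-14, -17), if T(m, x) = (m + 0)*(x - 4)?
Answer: 44939/24549 ≈ 1.8306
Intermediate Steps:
T(m, x) = m*(-4 + x)
233/167 + 128/T(-14, -17) = 233/167 + 128/((-14*(-4 - 17))) = 233*(1/167) + 128/((-14*(-21))) = 233/167 + 128/294 = 233/167 + 128*(1/294) = 233/167 + 64/147 = 44939/24549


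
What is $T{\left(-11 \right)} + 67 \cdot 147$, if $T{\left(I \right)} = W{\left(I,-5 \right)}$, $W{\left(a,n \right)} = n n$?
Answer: $9874$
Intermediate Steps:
$W{\left(a,n \right)} = n^{2}$
$T{\left(I \right)} = 25$ ($T{\left(I \right)} = \left(-5\right)^{2} = 25$)
$T{\left(-11 \right)} + 67 \cdot 147 = 25 + 67 \cdot 147 = 25 + 9849 = 9874$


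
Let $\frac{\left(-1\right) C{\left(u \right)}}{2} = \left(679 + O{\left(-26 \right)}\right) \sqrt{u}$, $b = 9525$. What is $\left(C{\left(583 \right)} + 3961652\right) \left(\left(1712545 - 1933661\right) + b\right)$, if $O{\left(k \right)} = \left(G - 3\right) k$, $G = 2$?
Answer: $-838249908332 + 298343310 \sqrt{583} \approx -8.3105 \cdot 10^{11}$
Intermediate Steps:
$O{\left(k \right)} = - k$ ($O{\left(k \right)} = \left(2 - 3\right) k = - k$)
$C{\left(u \right)} = - 1410 \sqrt{u}$ ($C{\left(u \right)} = - 2 \left(679 - -26\right) \sqrt{u} = - 2 \left(679 + 26\right) \sqrt{u} = - 2 \cdot 705 \sqrt{u} = - 1410 \sqrt{u}$)
$\left(C{\left(583 \right)} + 3961652\right) \left(\left(1712545 - 1933661\right) + b\right) = \left(- 1410 \sqrt{583} + 3961652\right) \left(\left(1712545 - 1933661\right) + 9525\right) = \left(3961652 - 1410 \sqrt{583}\right) \left(\left(1712545 - 1933661\right) + 9525\right) = \left(3961652 - 1410 \sqrt{583}\right) \left(-221116 + 9525\right) = \left(3961652 - 1410 \sqrt{583}\right) \left(-211591\right) = -838249908332 + 298343310 \sqrt{583}$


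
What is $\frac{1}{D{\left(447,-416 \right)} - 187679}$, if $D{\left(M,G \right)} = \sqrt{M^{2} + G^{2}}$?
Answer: $- \frac{187679}{35223034176} - \frac{\sqrt{372865}}{35223034176} \approx -5.3456 \cdot 10^{-6}$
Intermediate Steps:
$D{\left(M,G \right)} = \sqrt{G^{2} + M^{2}}$
$\frac{1}{D{\left(447,-416 \right)} - 187679} = \frac{1}{\sqrt{\left(-416\right)^{2} + 447^{2}} - 187679} = \frac{1}{\sqrt{173056 + 199809} - 187679} = \frac{1}{\sqrt{372865} - 187679} = \frac{1}{-187679 + \sqrt{372865}}$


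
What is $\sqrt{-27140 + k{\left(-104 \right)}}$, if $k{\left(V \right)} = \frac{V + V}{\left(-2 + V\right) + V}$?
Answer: $\frac{2 i \sqrt{74801895}}{105} \approx 164.74 i$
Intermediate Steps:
$k{\left(V \right)} = \frac{2 V}{-2 + 2 V}$
$\sqrt{-27140 + k{\left(-104 \right)}} = \sqrt{-27140 - \frac{104}{-1 - 104}} = \sqrt{-27140 - \frac{104}{-105}} = \sqrt{-27140 - - \frac{104}{105}} = \sqrt{-27140 + \frac{104}{105}} = \sqrt{- \frac{2849596}{105}} = \frac{2 i \sqrt{74801895}}{105}$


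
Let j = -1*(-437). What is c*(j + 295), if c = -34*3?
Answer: -74664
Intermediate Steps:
j = 437
c = -102
c*(j + 295) = -102*(437 + 295) = -102*732 = -74664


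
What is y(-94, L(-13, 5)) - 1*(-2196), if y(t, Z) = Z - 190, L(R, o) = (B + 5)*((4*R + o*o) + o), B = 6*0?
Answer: 1896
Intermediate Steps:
B = 0
L(R, o) = 5*o + 5*o² + 20*R (L(R, o) = (0 + 5)*((4*R + o*o) + o) = 5*((4*R + o²) + o) = 5*((o² + 4*R) + o) = 5*(o + o² + 4*R) = 5*o + 5*o² + 20*R)
y(t, Z) = -190 + Z
y(-94, L(-13, 5)) - 1*(-2196) = (-190 + (5*5 + 5*5² + 20*(-13))) - 1*(-2196) = (-190 + (25 + 5*25 - 260)) + 2196 = (-190 + (25 + 125 - 260)) + 2196 = (-190 - 110) + 2196 = -300 + 2196 = 1896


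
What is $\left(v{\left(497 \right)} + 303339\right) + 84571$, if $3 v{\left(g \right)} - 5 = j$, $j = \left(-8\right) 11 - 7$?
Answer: $387880$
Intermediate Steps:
$j = -95$ ($j = -88 - 7 = -95$)
$v{\left(g \right)} = -30$ ($v{\left(g \right)} = \frac{5}{3} + \frac{1}{3} \left(-95\right) = \frac{5}{3} - \frac{95}{3} = -30$)
$\left(v{\left(497 \right)} + 303339\right) + 84571 = \left(-30 + 303339\right) + 84571 = 303309 + 84571 = 387880$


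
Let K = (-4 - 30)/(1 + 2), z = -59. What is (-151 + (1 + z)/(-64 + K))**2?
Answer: 288184576/12769 ≈ 22569.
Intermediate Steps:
K = -34/3 ≈ -11.333
(-151 + (1 + z)/(-64 + K))**2 = (-151 + (1 - 59)/(-64 - 34/3))**2 = (-151 - 58/(-226/3))**2 = (-151 - 58*(-3/226))**2 = (-151 + 87/113)**2 = (-16976/113)**2 = 288184576/12769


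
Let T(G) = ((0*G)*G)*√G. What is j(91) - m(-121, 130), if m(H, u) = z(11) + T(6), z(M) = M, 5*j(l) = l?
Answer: 36/5 ≈ 7.2000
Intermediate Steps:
j(l) = l/5
T(G) = 0 (T(G) = (0*G)*√G = 0*√G = 0)
m(H, u) = 11 (m(H, u) = 11 + 0 = 11)
j(91) - m(-121, 130) = (⅕)*91 - 1*11 = 91/5 - 11 = 36/5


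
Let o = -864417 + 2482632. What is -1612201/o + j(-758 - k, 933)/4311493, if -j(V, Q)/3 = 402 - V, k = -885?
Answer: -6952328353468/6976922644995 ≈ -0.99648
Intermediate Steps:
j(V, Q) = -1206 + 3*V (j(V, Q) = -3*(402 - V) = -1206 + 3*V)
o = 1618215
-1612201/o + j(-758 - k, 933)/4311493 = -1612201/1618215 + (-1206 + 3*(-758 - 1*(-885)))/4311493 = -1612201*1/1618215 + (-1206 + 3*(-758 + 885))*(1/4311493) = -1612201/1618215 + (-1206 + 3*127)*(1/4311493) = -1612201/1618215 + (-1206 + 381)*(1/4311493) = -1612201/1618215 - 825*1/4311493 = -1612201/1618215 - 825/4311493 = -6952328353468/6976922644995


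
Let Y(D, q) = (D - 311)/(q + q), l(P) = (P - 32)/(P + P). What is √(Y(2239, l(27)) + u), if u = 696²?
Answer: 6*√329170/5 ≈ 688.48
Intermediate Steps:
l(P) = (-32 + P)/(2*P) (l(P) = (-32 + P)/((2*P)) = (-32 + P)*(1/(2*P)) = (-32 + P)/(2*P))
Y(D, q) = (-311 + D)/(2*q) (Y(D, q) = (-311 + D)/((2*q)) = (-311 + D)*(1/(2*q)) = (-311 + D)/(2*q))
u = 484416
√(Y(2239, l(27)) + u) = √((-311 + 2239)/(2*(((½)*(-32 + 27)/27))) + 484416) = √((½)*1928/((½)*(1/27)*(-5)) + 484416) = √((½)*1928/(-5/54) + 484416) = √((½)*(-54/5)*1928 + 484416) = √(-52056/5 + 484416) = √(2370024/5) = 6*√329170/5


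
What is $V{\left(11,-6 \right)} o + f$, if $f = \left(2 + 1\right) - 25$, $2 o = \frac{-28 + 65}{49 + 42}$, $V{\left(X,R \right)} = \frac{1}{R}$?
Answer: $- \frac{24061}{1092} \approx -22.034$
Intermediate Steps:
$o = \frac{37}{182}$ ($o = \frac{\left(-28 + 65\right) \frac{1}{49 + 42}}{2} = \frac{37 \cdot \frac{1}{91}}{2} = \frac{1}{2} \cdot \frac{37}{91} = \frac{37}{182} \approx 0.2033$)
$f = -22$ ($f = 3 - 25 = -22$)
$V{\left(11,-6 \right)} o + f = \frac{1}{-6} \cdot \frac{37}{182} - 22 = \left(- \frac{1}{6}\right) \frac{37}{182} - 22 = - \frac{37}{1092} - 22 = - \frac{24061}{1092}$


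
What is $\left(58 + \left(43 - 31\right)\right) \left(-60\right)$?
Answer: $-4200$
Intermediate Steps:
$\left(58 + \left(43 - 31\right)\right) \left(-60\right) = \left(58 + 12\right) \left(-60\right) = 70 \left(-60\right) = -4200$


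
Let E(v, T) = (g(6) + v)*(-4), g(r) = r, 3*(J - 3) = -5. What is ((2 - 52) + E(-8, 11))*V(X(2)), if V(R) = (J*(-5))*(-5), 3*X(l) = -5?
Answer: -1400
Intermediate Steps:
J = 4/3 (J = 3 + (1/3)*(-5) = 3 - 5/3 = 4/3 ≈ 1.3333)
E(v, T) = -24 - 4*v (E(v, T) = (6 + v)*(-4) = -24 - 4*v)
X(l) = -5/3 (X(l) = (1/3)*(-5) = -5/3)
V(R) = 100/3 (V(R) = ((4/3)*(-5))*(-5) = -20/3*(-5) = 100/3)
((2 - 52) + E(-8, 11))*V(X(2)) = ((2 - 52) + (-24 - 4*(-8)))*(100/3) = (-50 + (-24 + 32))*(100/3) = (-50 + 8)*(100/3) = -42*100/3 = -1400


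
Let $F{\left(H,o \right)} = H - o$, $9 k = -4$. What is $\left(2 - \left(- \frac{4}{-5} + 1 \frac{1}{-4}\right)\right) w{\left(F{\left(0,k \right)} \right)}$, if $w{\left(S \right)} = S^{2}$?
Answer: $\frac{116}{405} \approx 0.28642$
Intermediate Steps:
$k = - \frac{4}{9}$ ($k = \frac{1}{9} \left(-4\right) = - \frac{4}{9} \approx -0.44444$)
$\left(2 - \left(- \frac{4}{-5} + 1 \frac{1}{-4}\right)\right) w{\left(F{\left(0,k \right)} \right)} = \left(2 - \left(- \frac{4}{-5} + 1 \frac{1}{-4}\right)\right) \left(0 - - \frac{4}{9}\right)^{2} = \left(2 - \left(\left(-4\right) \left(- \frac{1}{5}\right) + 1 \left(- \frac{1}{4}\right)\right)\right) \left(0 + \frac{4}{9}\right)^{2} = \left(2 - \left(\frac{4}{5} - \frac{1}{4}\right)\right) \left(\frac{4}{9}\right)^{2} = \left(2 - \frac{11}{20}\right) \frac{16}{81} = \frac{29}{20} \cdot \frac{16}{81} = \frac{116}{405}$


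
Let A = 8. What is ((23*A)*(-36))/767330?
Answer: -3312/383665 ≈ -0.0086325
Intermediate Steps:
((23*A)*(-36))/767330 = ((23*8)*(-36))/767330 = (184*(-36))*(1/767330) = -6624*1/767330 = -3312/383665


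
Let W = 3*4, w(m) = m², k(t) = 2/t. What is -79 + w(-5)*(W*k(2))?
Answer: 221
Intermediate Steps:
W = 12
-79 + w(-5)*(W*k(2)) = -79 + (-5)²*(12*(2/2)) = -79 + 25*(12*(2*(½))) = -79 + 25*(12*1) = -79 + 25*12 = -79 + 300 = 221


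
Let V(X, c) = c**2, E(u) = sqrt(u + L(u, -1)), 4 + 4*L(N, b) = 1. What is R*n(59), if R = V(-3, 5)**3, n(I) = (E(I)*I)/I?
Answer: 15625*sqrt(233)/2 ≈ 1.1925e+5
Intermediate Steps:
L(N, b) = -3/4 (L(N, b) = -1 + (1/4)*1 = -1 + 1/4 = -3/4)
E(u) = sqrt(-3/4 + u) (E(u) = sqrt(u - 3/4) = sqrt(-3/4 + u))
n(I) = sqrt(-3 + 4*I)/2 (n(I) = ((sqrt(-3 + 4*I)/2)*I)/I = (I*sqrt(-3 + 4*I)/2)/I = sqrt(-3 + 4*I)/2)
R = 15625 (R = (5**2)**3 = 25**3 = 15625)
R*n(59) = 15625*(sqrt(-3 + 4*59)/2) = 15625*(sqrt(-3 + 236)/2) = 15625*(sqrt(233)/2) = 15625*sqrt(233)/2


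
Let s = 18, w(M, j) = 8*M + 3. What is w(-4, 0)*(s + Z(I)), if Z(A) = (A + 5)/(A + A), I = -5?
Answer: -522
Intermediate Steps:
w(M, j) = 3 + 8*M
Z(A) = (5 + A)/(2*A) (Z(A) = (5 + A)/((2*A)) = (5 + A)*(1/(2*A)) = (5 + A)/(2*A))
w(-4, 0)*(s + Z(I)) = (3 + 8*(-4))*(18 + (½)*(5 - 5)/(-5)) = (3 - 32)*(18 + (½)*(-⅕)*0) = -29*(18 + 0) = -29*18 = -522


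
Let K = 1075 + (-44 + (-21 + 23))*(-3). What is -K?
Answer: -1201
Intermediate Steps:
K = 1201 (K = 1075 + (-44 + 2)*(-3) = 1075 - 42*(-3) = 1075 + 126 = 1201)
-K = -1*1201 = -1201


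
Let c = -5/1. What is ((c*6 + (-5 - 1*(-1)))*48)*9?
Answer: -14688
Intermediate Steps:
c = -5 (c = -5*1 = -5)
((c*6 + (-5 - 1*(-1)))*48)*9 = ((-5*6 + (-5 - 1*(-1)))*48)*9 = ((-30 + (-5 + 1))*48)*9 = ((-30 - 4)*48)*9 = -34*48*9 = -1632*9 = -14688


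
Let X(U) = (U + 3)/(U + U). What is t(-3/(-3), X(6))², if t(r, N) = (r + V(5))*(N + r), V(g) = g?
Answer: 441/4 ≈ 110.25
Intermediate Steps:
X(U) = (3 + U)/(2*U) (X(U) = (3 + U)/((2*U)) = (3 + U)*(1/(2*U)) = (3 + U)/(2*U))
t(r, N) = (5 + r)*(N + r) (t(r, N) = (r + 5)*(N + r) = (5 + r)*(N + r))
t(-3/(-3), X(6))² = ((-3/(-3))² + 5*((½)*(3 + 6)/6) + 5*(-3/(-3)) + ((½)*(3 + 6)/6)*(-3/(-3)))² = ((-3*(-⅓))² + 5*((½)*(⅙)*9) + 5*(-3*(-⅓)) + ((½)*(⅙)*9)*(-3*(-⅓)))² = (1² + 5*(¾) + 5*1 + (¾)*1)² = (1 + 15/4 + 5 + ¾)² = (21/2)² = 441/4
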